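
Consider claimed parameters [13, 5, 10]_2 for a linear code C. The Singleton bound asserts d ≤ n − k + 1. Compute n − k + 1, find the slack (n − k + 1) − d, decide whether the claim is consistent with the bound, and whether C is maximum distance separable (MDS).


Singleton RHS = n − k + 1 = 9, slack = -1, bound violated (no such code; not MDS).

Singleton bound: d ≤ n − k + 1.
Here n = 13, k = 5, so n − k + 1 = 9.
Given d = 10, check d ≤ 9: NO.
Slack = (n − k + 1) − d = -1.
The slack is negative: d = 10 exceeds n − k + 1 = 9 by 1, so the Singleton bound is violated and no linear [13, 5, 10]_2 code can exist. In particular it is not MDS (MDS requires d = n − k + 1 exactly).
Description: the claimed parameters are [13, 5, 10]_2; such a code would be impossible (violates the Singleton bound).


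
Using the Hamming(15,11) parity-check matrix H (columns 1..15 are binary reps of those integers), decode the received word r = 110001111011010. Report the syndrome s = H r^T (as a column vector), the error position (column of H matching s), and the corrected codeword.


s = (1, 0, 1, 0)^T, error position = 10, corrected codeword c = 110001111111010

Compute s = H r^T mod 2 one row at a time:
  s_1 = 1 + 1 + 0 + 1 + 1 + 0 + 1 + 0 = 5 ≡ 1 (mod 2).
  s_2 = 0 + 0 + 1 + 1 + 1 + 0 + 1 + 0 = 4 ≡ 0 (mod 2).
  s_3 = 1 + 0 + 1 + 1 + 0 + 1 + 1 + 0 = 5 ≡ 1 (mod 2).
  s_4 = 1 + 0 + 0 + 1 + 1 + 1 + 0 + 0 = 4 ≡ 0 (mod 2).
s = (1, 0, 1, 0)^T — this equals column 10 of H (binary 1010), so error is at position 10.
Correct: flip bit 10 of r = 110001111011010 to get c = 110001111111010.


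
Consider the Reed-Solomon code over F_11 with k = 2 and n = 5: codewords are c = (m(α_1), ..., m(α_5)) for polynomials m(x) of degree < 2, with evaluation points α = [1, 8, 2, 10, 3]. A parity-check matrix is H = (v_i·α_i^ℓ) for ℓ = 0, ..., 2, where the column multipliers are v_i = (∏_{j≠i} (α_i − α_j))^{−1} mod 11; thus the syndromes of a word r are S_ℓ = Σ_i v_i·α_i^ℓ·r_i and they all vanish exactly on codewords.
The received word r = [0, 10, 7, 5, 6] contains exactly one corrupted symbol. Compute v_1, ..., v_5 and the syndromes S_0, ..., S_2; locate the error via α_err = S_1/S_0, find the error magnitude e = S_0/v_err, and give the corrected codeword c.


S = (10, 9, 7), error at position 3, error magnitude e = 4, c = [0, 10, 3, 5, 6].

Step 1: column multipliers v_i = (∏_{j≠i}(α_i − α_j))^{−1} mod 11.
  i = 1 (α = 1): (1−8)(1−2)(1−10)(1−3) = (−7)·(−1)·(−9)·(−2) = 126 ≡ 5, so v_1 = 5^{−1} = 9 (mod 11).
  i = 2 (α = 8): (8−1)(8−2)(8−10)(8−3) = 7·6·(−2)·5 = −420 ≡ 9, so v_2 = 9^{−1} = 5 (mod 11).
  i = 3 (α = 2): (2−1)(2−8)(2−10)(2−3) = 1·(−6)·(−8)·(−1) = −48 ≡ 7, so v_3 = 7^{−1} = 8 (mod 11).
  i = 4 (α = 10): (10−1)(10−8)(10−2)(10−3) = 9·2·8·7 = 1008 ≡ 7, so v_4 = 7^{−1} = 8 (mod 11).
  i = 5 (α = 3): (3−1)(3−8)(3−2)(3−10) = 2·(−5)·1·(−7) = 70 ≡ 4, so v_5 = 4^{−1} = 3 (mod 11).
  v = [9, 5, 8, 8, 3].
Step 2: syndromes of r = [0, 10, 7, 5, 6] (all sums mod 11).
  S_0 = Σ v_i r_i = 9·0 + 5·10 + 8·7 + 8·5 + 3·6 = 164 ≡ 10.
  S_1 = Σ v_i α_i r_i = 9·1·0 + 5·8·10 + 8·2·7 + 8·10·5 + 3·3·6 = 966 ≡ 9.
  α_i^2 mod 11 = [1, 9, 4, 1, 9].
  S_2 = Σ v_i α_i^2 r_i = 9·1·0 + 5·9·10 + 8·4·7 + 8·1·5 + 3·9·6 = 876 ≡ 7.
  S = (10, 9, 7) ≠ 0, so r is not a codeword (an error is present).
Step 3: locate the error. For a single error e at position i, S_ℓ = v_i·e·α_i^ℓ, so α_err = S_1/S_0.
  S_0^{−1} = 10^{−1} = 10 (mod 11), so α_err = 9·10 = 90 ≡ 2 = α_3. Error position i = 3.
  Consistency check: S_2/S_1 = 7·5 = 35 ≡ 2 = α_err ✓ (single-error assumption holds).
Step 4: error magnitude e = S_0/v_3 = S_0·∏_{j≠3}(α_3 − α_j) = 10·7 = 70 ≡ 4 (mod 11).
Step 5: correct position 3: c_3 = r_3 − e = 7 − 4 ≡ 3 (mod 11). Hence c = [0, 10, 3, 5, 6].
  Check: interpolating c through the α_i gives m(x) = 8 + 3·x (degree < 2) with m(α_i) = c_i for every i, so c is indeed a codeword.


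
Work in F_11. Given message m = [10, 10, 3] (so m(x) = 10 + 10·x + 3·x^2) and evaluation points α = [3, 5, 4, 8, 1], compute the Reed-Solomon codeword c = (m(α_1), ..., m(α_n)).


c = [1, 3, 10, 7, 1]

Message polynomial: m(x) = 10 + 10·x + 3·x^2 (mod 11).
For each evaluation point α_i, compute m(α_i) mod 11:
  α_1 = 3: Horner steps 3 → 8 → 1, so m(3) = 1.
  α_2 = 5: Horner steps 3 → 3 → 3, so m(5) = 3.
  α_3 = 4: Horner steps 3 → 0 → 10, so m(4) = 10.
  α_4 = 8: Horner steps 3 → 1 → 7, so m(8) = 7.
  α_5 = 1: Horner steps 3 → 2 → 1, so m(1) = 1.
Codeword c = [1, 3, 10, 7, 1] ∈ F_11^5.


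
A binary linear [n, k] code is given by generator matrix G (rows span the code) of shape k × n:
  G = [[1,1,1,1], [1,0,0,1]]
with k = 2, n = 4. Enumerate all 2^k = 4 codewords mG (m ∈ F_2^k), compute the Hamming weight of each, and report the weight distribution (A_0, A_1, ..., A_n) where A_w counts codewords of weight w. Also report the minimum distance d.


Weight distribution: A_0 = 1, A_2 = 2, A_4 = 1. Minimum distance d = 2.

Enumerate all 2^2 = 4 messages m ∈ F_2^2.
For each, compute codeword c = mG in F_2^4, then tally its weight.
  m = 00 → c = 0000, weight = 0.
  m = 10 → c = 1111, weight = 4.
  m = 01 → c = 1001, weight = 2.
  m = 11 → c = 0110, weight = 2.
Tally weights:
  weight 0: 1 codewords.
  weight 2: 2 codewords.
  weight 4: 1 codewords.
Minimum distance d = smallest w > 0 with A_w > 0 = 2.
Sanity: Σ A_w = 4 = 2^2 = 4 ✓.


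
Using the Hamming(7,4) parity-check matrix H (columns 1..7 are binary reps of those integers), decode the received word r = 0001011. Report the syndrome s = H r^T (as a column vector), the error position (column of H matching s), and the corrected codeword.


s = (1, 0, 1)^T, error position = 5, corrected codeword c = 0001111

Compute s = H r^T mod 2 one row at a time:
  s_1 = 1 + 0 + 1 + 1 = 3 ≡ 1 (mod 2).
  s_2 = 0 + 0 + 1 + 1 = 2 ≡ 0 (mod 2).
  s_3 = 0 + 0 + 0 + 1 = 1 ≡ 1 (mod 2).
s = (1, 0, 1)^T — this equals column 5 of H (binary 101), so error is at position 5.
Correct: flip bit 5 of r = 0001011 to get c = 0001111.


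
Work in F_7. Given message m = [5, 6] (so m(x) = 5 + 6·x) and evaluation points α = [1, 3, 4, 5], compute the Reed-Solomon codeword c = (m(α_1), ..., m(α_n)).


c = [4, 2, 1, 0]

Message polynomial: m(x) = 5 + 6·x (mod 7).
For each evaluation point α_i, compute m(α_i) mod 7:
  α_1 = 1: Horner steps 6 → 4, so m(1) = 4.
  α_2 = 3: Horner steps 6 → 2, so m(3) = 2.
  α_3 = 4: Horner steps 6 → 1, so m(4) = 1.
  α_4 = 5: Horner steps 6 → 0, so m(5) = 0.
Codeword c = [4, 2, 1, 0] ∈ F_7^4.


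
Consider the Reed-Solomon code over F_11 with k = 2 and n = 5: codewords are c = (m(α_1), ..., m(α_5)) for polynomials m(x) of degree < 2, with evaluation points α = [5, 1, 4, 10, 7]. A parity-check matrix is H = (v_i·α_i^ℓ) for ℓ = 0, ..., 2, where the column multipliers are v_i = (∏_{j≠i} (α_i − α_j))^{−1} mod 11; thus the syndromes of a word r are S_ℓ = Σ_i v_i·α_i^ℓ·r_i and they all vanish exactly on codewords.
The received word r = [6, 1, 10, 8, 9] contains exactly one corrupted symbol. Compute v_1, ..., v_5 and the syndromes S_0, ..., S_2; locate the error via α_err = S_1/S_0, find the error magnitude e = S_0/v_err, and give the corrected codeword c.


S = (10, 10, 10), error at position 2, error magnitude e = 1, c = [6, 0, 10, 8, 9].

Step 1: column multipliers v_i = (∏_{j≠i}(α_i − α_j))^{−1} mod 11.
  i = 1 (α = 5): (5−1)(5−4)(5−10)(5−7) = 4·1·(−5)·(−2) = 40 ≡ 7, so v_1 = 7^{−1} = 8 (mod 11).
  i = 2 (α = 1): (1−5)(1−4)(1−10)(1−7) = (−4)·(−3)·(−9)·(−6) = 648 ≡ 10, so v_2 = 10^{−1} = 10 (mod 11).
  i = 3 (α = 4): (4−5)(4−1)(4−10)(4−7) = (−1)·3·(−6)·(−3) = −54 ≡ 1, so v_3 = 1^{−1} = 1 (mod 11).
  i = 4 (α = 10): (10−5)(10−1)(10−4)(10−7) = 5·9·6·3 = 810 ≡ 7, so v_4 = 7^{−1} = 8 (mod 11).
  i = 5 (α = 7): (7−5)(7−1)(7−4)(7−10) = 2·6·3·(−3) = −108 ≡ 2, so v_5 = 2^{−1} = 6 (mod 11).
  v = [8, 10, 1, 8, 6].
Step 2: syndromes of r = [6, 1, 10, 8, 9] (all sums mod 11).
  S_0 = Σ v_i r_i = 8·6 + 10·1 + 1·10 + 8·8 + 6·9 = 186 ≡ 10.
  S_1 = Σ v_i α_i r_i = 8·5·6 + 10·1·1 + 1·4·10 + 8·10·8 + 6·7·9 = 1308 ≡ 10.
  α_i^2 mod 11 = [3, 1, 5, 1, 5].
  S_2 = Σ v_i α_i^2 r_i = 8·3·6 + 10·1·1 + 1·5·10 + 8·1·8 + 6·5·9 = 538 ≡ 10.
  S = (10, 10, 10) ≠ 0, so r is not a codeword (an error is present).
Step 3: locate the error. For a single error e at position i, S_ℓ = v_i·e·α_i^ℓ, so α_err = S_1/S_0.
  S_0^{−1} = 10^{−1} = 10 (mod 11), so α_err = 10·10 = 100 ≡ 1 = α_2. Error position i = 2.
  Consistency check: S_2/S_1 = 10·10 = 100 ≡ 1 = α_err ✓ (single-error assumption holds).
Step 4: error magnitude e = S_0/v_2 = S_0·∏_{j≠2}(α_2 − α_j) = 10·10 = 100 ≡ 1 (mod 11).
Step 5: correct position 2: c_2 = r_2 − e = 1 − 1 ≡ 0 (mod 11). Hence c = [6, 0, 10, 8, 9].
  Check: interpolating c through the α_i gives m(x) = 4 + 7·x (degree < 2) with m(α_i) = c_i for every i, so c is indeed a codeword.


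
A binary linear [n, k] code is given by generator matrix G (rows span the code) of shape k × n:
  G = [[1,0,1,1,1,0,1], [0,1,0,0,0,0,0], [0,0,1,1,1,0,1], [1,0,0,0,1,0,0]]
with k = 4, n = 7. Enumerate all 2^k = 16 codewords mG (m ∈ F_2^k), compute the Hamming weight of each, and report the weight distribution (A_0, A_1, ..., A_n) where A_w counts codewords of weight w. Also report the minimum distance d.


Weight distribution: A_0 = 1, A_1 = 3, A_2 = 3, A_3 = 2, A_4 = 3, A_5 = 3, A_6 = 1. Minimum distance d = 1.

Enumerate all 2^4 = 16 messages m ∈ F_2^4.
For each, compute codeword c = mG in F_2^7, then tally its weight.
  m = 0000 → c = 0000000, weight = 0.
  m = 1000 → c = 1011101, weight = 5.
  m = 0100 → c = 0100000, weight = 1.
  m = 1100 → c = 1111101, weight = 6.
  m = 0010 → c = 0011101, weight = 4.
  m = 1010 → c = 1000000, weight = 1.
  m = 0110 → c = 0111101, weight = 5.
  m = 1110 → c = 1100000, weight = 2.
  m = 0001 → c = 1000100, weight = 2.
  m = 1001 → c = 0011001, weight = 3.
  m = 0101 → c = 1100100, weight = 3.
  m = 1101 → c = 0111001, weight = 4.
  m = 0011 → c = 1011001, weight = 4.
  m = 1011 → c = 0000100, weight = 1.
  m = 0111 → c = 1111001, weight = 5.
  m = 1111 → c = 0100100, weight = 2.
Tally weights:
  weight 0: 1 codewords.
  weight 1: 3 codewords.
  weight 2: 3 codewords.
  weight 3: 2 codewords.
  weight 4: 3 codewords.
  weight 5: 3 codewords.
  weight 6: 1 codewords.
Minimum distance d = smallest w > 0 with A_w > 0 = 1.
Sanity: Σ A_w = 16 = 2^4 = 16 ✓.


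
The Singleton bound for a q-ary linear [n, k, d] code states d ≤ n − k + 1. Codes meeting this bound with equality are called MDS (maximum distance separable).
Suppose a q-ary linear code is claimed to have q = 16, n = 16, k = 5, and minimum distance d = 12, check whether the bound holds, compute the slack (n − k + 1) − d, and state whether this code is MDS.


Singleton RHS = n − k + 1 = 12, slack = 0, bound satisfied, MDS.

Singleton bound: d ≤ n − k + 1.
Here n = 16, k = 5, so n − k + 1 = 12.
Given d = 12, check d ≤ 12: YES.
Slack = (n − k + 1) − d = 0.
The code is MDS (slack = 0).
Description: the claimed parameters are [16, 5, 12]_16; such a code would be MDS (meets Singleton bound).


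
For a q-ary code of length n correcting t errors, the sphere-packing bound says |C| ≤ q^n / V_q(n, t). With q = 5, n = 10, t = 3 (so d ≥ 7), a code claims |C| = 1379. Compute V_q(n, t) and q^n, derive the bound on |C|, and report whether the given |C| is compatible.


V_q(n, t) = 8441, q^n = 9765625, Hamming bound = 1156, |C| = 1379 > bound (violated).

Step 1: Compute V_q(n, t) = Σ_{j=0}^3 C(n, j) (q−1)^j.
  j = 0: C(10,0)·(4)^0 = 1·1 = 1.
  j = 1: C(10,1)·(4)^1 = 10·4 = 40.
  j = 2: C(10,2)·(4)^2 = 45·16 = 720.
  j = 3: C(10,3)·(4)^3 = 120·64 = 7680.
  V_q(n, t) = 1 + 40 + 720 + 7680 = 8441.
Step 2: q^n = 5^10 = 9765625.
Step 3: Hamming bound ⌊q^n / V_q(n,t)⌋ = ⌊9765625/8441⌋ = 1156.
Step 4: Compare |C| = 1379 to 1156: violated.
The claimed |C| lies above the Hamming bound, so no 5-ary code of length 10 with d ≥ 7 can have 1379 codewords.


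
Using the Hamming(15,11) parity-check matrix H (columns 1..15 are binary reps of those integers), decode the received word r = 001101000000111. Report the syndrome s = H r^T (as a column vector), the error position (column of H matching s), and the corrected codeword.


s = (1, 1, 0, 1)^T, error position = 13, corrected codeword c = 001101000000011

Compute s = H r^T mod 2 one row at a time:
  s_1 = 0 + 0 + 0 + 0 + 0 + 1 + 1 + 1 = 3 ≡ 1 (mod 2).
  s_2 = 1 + 0 + 1 + 0 + 0 + 1 + 1 + 1 = 5 ≡ 1 (mod 2).
  s_3 = 0 + 1 + 1 + 0 + 0 + 0 + 1 + 1 = 4 ≡ 0 (mod 2).
  s_4 = 0 + 1 + 0 + 0 + 0 + 0 + 1 + 1 = 3 ≡ 1 (mod 2).
s = (1, 1, 0, 1)^T — this equals column 13 of H (binary 1101), so error is at position 13.
Correct: flip bit 13 of r = 001101000000111 to get c = 001101000000011.


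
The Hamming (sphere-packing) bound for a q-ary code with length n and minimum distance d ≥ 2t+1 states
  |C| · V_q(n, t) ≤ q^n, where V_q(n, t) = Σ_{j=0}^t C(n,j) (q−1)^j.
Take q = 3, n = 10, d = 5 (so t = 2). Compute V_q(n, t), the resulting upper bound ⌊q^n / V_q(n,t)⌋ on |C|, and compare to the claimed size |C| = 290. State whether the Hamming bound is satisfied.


V_q(n, t) = 201, q^n = 59049, Hamming bound = 293, |C| = 290 ≤ bound (satisfied).

Step 1: Compute V_q(n, t) = Σ_{j=0}^2 C(n, j) (q−1)^j.
  j = 0: C(10,0)·(2)^0 = 1·1 = 1.
  j = 1: C(10,1)·(2)^1 = 10·2 = 20.
  j = 2: C(10,2)·(2)^2 = 45·4 = 180.
  V_q(n, t) = 1 + 20 + 180 = 201.
Step 2: q^n = 3^10 = 59049.
Step 3: Hamming bound ⌊q^n / V_q(n,t)⌋ = ⌊59049/201⌋ = 293.
Step 4: Compare |C| = 290 to 293: satisfied.
The claimed |C| lies below the Hamming bound.


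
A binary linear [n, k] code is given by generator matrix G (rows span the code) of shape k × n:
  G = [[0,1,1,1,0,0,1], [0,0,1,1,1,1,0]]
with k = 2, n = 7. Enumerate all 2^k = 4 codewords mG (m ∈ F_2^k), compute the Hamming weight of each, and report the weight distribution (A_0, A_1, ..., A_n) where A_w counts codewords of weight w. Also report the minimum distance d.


Weight distribution: A_0 = 1, A_4 = 3. Minimum distance d = 4.

Enumerate all 2^2 = 4 messages m ∈ F_2^2.
For each, compute codeword c = mG in F_2^7, then tally its weight.
  m = 00 → c = 0000000, weight = 0.
  m = 10 → c = 0111001, weight = 4.
  m = 01 → c = 0011110, weight = 4.
  m = 11 → c = 0100111, weight = 4.
Tally weights:
  weight 0: 1 codewords.
  weight 4: 3 codewords.
Minimum distance d = smallest w > 0 with A_w > 0 = 4.
Sanity: Σ A_w = 4 = 2^2 = 4 ✓.


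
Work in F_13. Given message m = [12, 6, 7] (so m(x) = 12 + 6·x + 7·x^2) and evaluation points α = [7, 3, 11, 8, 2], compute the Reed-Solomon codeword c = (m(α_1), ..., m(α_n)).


c = [7, 2, 2, 1, 0]

Message polynomial: m(x) = 12 + 6·x + 7·x^2 (mod 13).
For each evaluation point α_i, compute m(α_i) mod 13:
  α_1 = 7: Horner steps 7 → 3 → 7, so m(7) = 7.
  α_2 = 3: Horner steps 7 → 1 → 2, so m(3) = 2.
  α_3 = 11: Horner steps 7 → 5 → 2, so m(11) = 2.
  α_4 = 8: Horner steps 7 → 10 → 1, so m(8) = 1.
  α_5 = 2: Horner steps 7 → 7 → 0, so m(2) = 0.
Codeword c = [7, 2, 2, 1, 0] ∈ F_13^5.


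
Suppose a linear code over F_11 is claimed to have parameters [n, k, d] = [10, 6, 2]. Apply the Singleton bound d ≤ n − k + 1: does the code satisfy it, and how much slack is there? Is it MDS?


Singleton RHS = n − k + 1 = 5, slack = 3, bound satisfied, not MDS.

Singleton bound: d ≤ n − k + 1.
Here n = 10, k = 6, so n − k + 1 = 5.
Given d = 2, check d ≤ 5: YES.
Slack = (n − k + 1) − d = 3.
The code is NOT MDS (slack = 3 > 0).
Description: the claimed parameters are [10, 6, 2]_11; such a code would be non-MDS.


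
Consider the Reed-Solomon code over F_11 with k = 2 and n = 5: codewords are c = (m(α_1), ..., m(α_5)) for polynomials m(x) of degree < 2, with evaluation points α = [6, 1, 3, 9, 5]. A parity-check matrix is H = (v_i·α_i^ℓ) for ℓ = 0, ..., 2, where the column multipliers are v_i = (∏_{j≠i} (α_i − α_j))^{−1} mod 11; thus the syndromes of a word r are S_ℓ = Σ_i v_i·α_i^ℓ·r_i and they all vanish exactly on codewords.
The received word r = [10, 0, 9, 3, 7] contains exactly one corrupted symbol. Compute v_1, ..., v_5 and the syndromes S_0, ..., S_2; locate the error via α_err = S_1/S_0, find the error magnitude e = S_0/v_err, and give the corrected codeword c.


S = (7, 9, 10), error at position 1, error magnitude e = 4, c = [6, 0, 9, 3, 7].

Step 1: column multipliers v_i = (∏_{j≠i}(α_i − α_j))^{−1} mod 11.
  i = 1 (α = 6): (6−1)(6−3)(6−9)(6−5) = 5·3·(−3)·1 = −45 ≡ 10, so v_1 = 10^{−1} = 10 (mod 11).
  i = 2 (α = 1): (1−6)(1−3)(1−9)(1−5) = (−5)·(−2)·(−8)·(−4) = 320 ≡ 1, so v_2 = 1^{−1} = 1 (mod 11).
  i = 3 (α = 3): (3−6)(3−1)(3−9)(3−5) = (−3)·2·(−6)·(−2) = −72 ≡ 5, so v_3 = 5^{−1} = 9 (mod 11).
  i = 4 (α = 9): (9−6)(9−1)(9−3)(9−5) = 3·8·6·4 = 576 ≡ 4, so v_4 = 4^{−1} = 3 (mod 11).
  i = 5 (α = 5): (5−6)(5−1)(5−3)(5−9) = (−1)·4·2·(−4) = 32 ≡ 10, so v_5 = 10^{−1} = 10 (mod 11).
  v = [10, 1, 9, 3, 10].
Step 2: syndromes of r = [10, 0, 9, 3, 7] (all sums mod 11).
  S_0 = Σ v_i r_i = 10·10 + 1·0 + 9·9 + 3·3 + 10·7 = 260 ≡ 7.
  S_1 = Σ v_i α_i r_i = 10·6·10 + 1·1·0 + 9·3·9 + 3·9·3 + 10·5·7 = 1274 ≡ 9.
  α_i^2 mod 11 = [3, 1, 9, 4, 3].
  S_2 = Σ v_i α_i^2 r_i = 10·3·10 + 1·1·0 + 9·9·9 + 3·4·3 + 10·3·7 = 1275 ≡ 10.
  S = (7, 9, 10) ≠ 0, so r is not a codeword (an error is present).
Step 3: locate the error. For a single error e at position i, S_ℓ = v_i·e·α_i^ℓ, so α_err = S_1/S_0.
  S_0^{−1} = 7^{−1} = 8 (mod 11), so α_err = 9·8 = 72 ≡ 6 = α_1. Error position i = 1.
  Consistency check: S_2/S_1 = 10·5 = 50 ≡ 6 = α_err ✓ (single-error assumption holds).
Step 4: error magnitude e = S_0/v_1 = S_0·∏_{j≠1}(α_1 − α_j) = 7·10 = 70 ≡ 4 (mod 11).
Step 5: correct position 1: c_1 = r_1 − e = 10 − 4 ≡ 6 (mod 11). Hence c = [6, 0, 9, 3, 7].
  Check: interpolating c through the α_i gives m(x) = 1 + 10·x (degree < 2) with m(α_i) = c_i for every i, so c is indeed a codeword.


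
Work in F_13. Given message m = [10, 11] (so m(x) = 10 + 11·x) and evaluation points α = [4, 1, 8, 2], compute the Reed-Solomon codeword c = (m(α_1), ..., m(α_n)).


c = [2, 8, 7, 6]

Message polynomial: m(x) = 10 + 11·x (mod 13).
For each evaluation point α_i, compute m(α_i) mod 13:
  α_1 = 4: Horner steps 11 → 2, so m(4) = 2.
  α_2 = 1: Horner steps 11 → 8, so m(1) = 8.
  α_3 = 8: Horner steps 11 → 7, so m(8) = 7.
  α_4 = 2: Horner steps 11 → 6, so m(2) = 6.
Codeword c = [2, 8, 7, 6] ∈ F_13^4.


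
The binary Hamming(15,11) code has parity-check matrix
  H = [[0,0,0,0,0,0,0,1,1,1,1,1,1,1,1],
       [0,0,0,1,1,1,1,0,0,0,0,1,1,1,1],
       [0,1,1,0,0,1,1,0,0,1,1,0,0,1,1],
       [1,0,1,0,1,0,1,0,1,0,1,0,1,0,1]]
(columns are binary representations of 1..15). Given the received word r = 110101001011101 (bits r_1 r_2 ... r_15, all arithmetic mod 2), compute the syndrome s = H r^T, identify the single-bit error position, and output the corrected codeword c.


s = (1, 1, 0, 1)^T, error position = 13, corrected codeword c = 110101001011001

Compute s = H r^T mod 2 one row at a time:
  s_1 = 0 + 1 + 0 + 1 + 1 + 1 + 0 + 1 = 5 ≡ 1 (mod 2).
  s_2 = 1 + 0 + 1 + 0 + 1 + 1 + 0 + 1 = 5 ≡ 1 (mod 2).
  s_3 = 1 + 0 + 1 + 0 + 0 + 1 + 0 + 1 = 4 ≡ 0 (mod 2).
  s_4 = 1 + 0 + 0 + 0 + 1 + 1 + 1 + 1 = 5 ≡ 1 (mod 2).
s = (1, 1, 0, 1)^T — this equals column 13 of H (binary 1101), so error is at position 13.
Correct: flip bit 13 of r = 110101001011101 to get c = 110101001011001.


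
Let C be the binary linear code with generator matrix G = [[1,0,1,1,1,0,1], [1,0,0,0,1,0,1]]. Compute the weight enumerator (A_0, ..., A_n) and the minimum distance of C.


Weight distribution: A_0 = 1, A_2 = 1, A_3 = 1, A_5 = 1. Minimum distance d = 2.

Enumerate all 2^2 = 4 messages m ∈ F_2^2.
For each, compute codeword c = mG in F_2^7, then tally its weight.
  m = 00 → c = 0000000, weight = 0.
  m = 10 → c = 1011101, weight = 5.
  m = 01 → c = 1000101, weight = 3.
  m = 11 → c = 0011000, weight = 2.
Tally weights:
  weight 0: 1 codewords.
  weight 2: 1 codewords.
  weight 3: 1 codewords.
  weight 5: 1 codewords.
Minimum distance d = smallest w > 0 with A_w > 0 = 2.
Sanity: Σ A_w = 4 = 2^2 = 4 ✓.


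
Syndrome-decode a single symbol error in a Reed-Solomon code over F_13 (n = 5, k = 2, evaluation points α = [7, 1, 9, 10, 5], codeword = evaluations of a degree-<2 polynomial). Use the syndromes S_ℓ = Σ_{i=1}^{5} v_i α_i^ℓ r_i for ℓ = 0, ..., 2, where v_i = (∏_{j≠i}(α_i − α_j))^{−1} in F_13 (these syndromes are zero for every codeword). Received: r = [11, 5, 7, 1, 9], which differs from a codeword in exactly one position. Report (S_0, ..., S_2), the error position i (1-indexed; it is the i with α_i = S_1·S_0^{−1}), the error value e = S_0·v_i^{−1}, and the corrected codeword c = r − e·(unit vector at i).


S = (7, 11, 8), error at position 3, error magnitude e = 7, c = [11, 5, 0, 1, 9].

Step 1: column multipliers v_i = (∏_{j≠i}(α_i − α_j))^{−1} mod 13.
  i = 1 (α = 7): (7−1)(7−9)(7−10)(7−5) = 6·(−2)·(−3)·2 = 72 ≡ 7, so v_1 = 7^{−1} = 2 (mod 13).
  i = 2 (α = 1): (1−7)(1−9)(1−10)(1−5) = (−6)·(−8)·(−9)·(−4) = 1728 ≡ 12, so v_2 = 12^{−1} = 12 (mod 13).
  i = 3 (α = 9): (9−7)(9−1)(9−10)(9−5) = 2·8·(−1)·4 = −64 ≡ 1, so v_3 = 1^{−1} = 1 (mod 13).
  i = 4 (α = 10): (10−7)(10−1)(10−9)(10−5) = 3·9·1·5 = 135 ≡ 5, so v_4 = 5^{−1} = 8 (mod 13).
  i = 5 (α = 5): (5−7)(5−1)(5−9)(5−10) = (−2)·4·(−4)·(−5) = −160 ≡ 9, so v_5 = 9^{−1} = 3 (mod 13).
  v = [2, 12, 1, 8, 3].
Step 2: syndromes of r = [11, 5, 7, 1, 9] (all sums mod 13).
  S_0 = Σ v_i r_i = 2·11 + 12·5 + 1·7 + 8·1 + 3·9 = 124 ≡ 7.
  S_1 = Σ v_i α_i r_i = 2·7·11 + 12·1·5 + 1·9·7 + 8·10·1 + 3·5·9 = 492 ≡ 11.
  α_i^2 mod 13 = [10, 1, 3, 9, 12].
  S_2 = Σ v_i α_i^2 r_i = 2·10·11 + 12·1·5 + 1·3·7 + 8·9·1 + 3·12·9 = 697 ≡ 8.
  S = (7, 11, 8) ≠ 0, so r is not a codeword (an error is present).
Step 3: locate the error. For a single error e at position i, S_ℓ = v_i·e·α_i^ℓ, so α_err = S_1/S_0.
  S_0^{−1} = 7^{−1} = 2 (mod 13), so α_err = 11·2 = 22 ≡ 9 = α_3. Error position i = 3.
  Consistency check: S_2/S_1 = 8·6 = 48 ≡ 9 = α_err ✓ (single-error assumption holds).
Step 4: error magnitude e = S_0/v_3 = S_0·∏_{j≠3}(α_3 − α_j) = 7·1 = 7 ≡ 7 (mod 13).
Step 5: correct position 3: c_3 = r_3 − e = 7 − 7 ≡ 0 (mod 13). Hence c = [11, 5, 0, 1, 9].
  Check: interpolating c through the α_i gives m(x) = 4 + 1·x (degree < 2) with m(α_i) = c_i for every i, so c is indeed a codeword.


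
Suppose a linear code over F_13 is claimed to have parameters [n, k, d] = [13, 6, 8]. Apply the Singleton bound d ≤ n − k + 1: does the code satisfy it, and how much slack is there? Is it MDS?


Singleton RHS = n − k + 1 = 8, slack = 0, bound satisfied, MDS.

Singleton bound: d ≤ n − k + 1.
Here n = 13, k = 6, so n − k + 1 = 8.
Given d = 8, check d ≤ 8: YES.
Slack = (n − k + 1) − d = 0.
The code is MDS (slack = 0).
Description: the claimed parameters are [13, 6, 8]_13; such a code would be MDS (meets Singleton bound).


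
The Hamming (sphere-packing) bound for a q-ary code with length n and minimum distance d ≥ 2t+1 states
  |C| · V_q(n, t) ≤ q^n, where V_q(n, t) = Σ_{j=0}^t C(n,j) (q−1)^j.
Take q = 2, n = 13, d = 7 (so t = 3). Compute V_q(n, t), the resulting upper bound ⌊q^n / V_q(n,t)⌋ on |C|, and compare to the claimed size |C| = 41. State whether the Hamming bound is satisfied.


V_q(n, t) = 378, q^n = 8192, Hamming bound = 21, |C| = 41 > bound (violated).

Step 1: Compute V_q(n, t) = Σ_{j=0}^3 C(n, j) (q−1)^j.
  j = 0: C(13,0)·(1)^0 = 1·1 = 1.
  j = 1: C(13,1)·(1)^1 = 13·1 = 13.
  j = 2: C(13,2)·(1)^2 = 78·1 = 78.
  j = 3: C(13,3)·(1)^3 = 286·1 = 286.
  V_q(n, t) = 1 + 13 + 78 + 286 = 378.
Step 2: q^n = 2^13 = 8192.
Step 3: Hamming bound ⌊q^n / V_q(n,t)⌋ = ⌊8192/378⌋ = 21.
Step 4: Compare |C| = 41 to 21: violated.
The claimed |C| lies above the Hamming bound, so no 2-ary code of length 13 with d ≥ 7 can have 41 codewords.


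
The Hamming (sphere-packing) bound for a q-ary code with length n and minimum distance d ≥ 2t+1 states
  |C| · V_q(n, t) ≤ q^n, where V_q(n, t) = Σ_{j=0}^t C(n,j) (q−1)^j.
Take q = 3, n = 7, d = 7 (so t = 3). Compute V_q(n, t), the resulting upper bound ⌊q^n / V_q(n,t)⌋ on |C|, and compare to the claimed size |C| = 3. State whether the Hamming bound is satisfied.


V_q(n, t) = 379, q^n = 2187, Hamming bound = 5, |C| = 3 ≤ bound (satisfied).

Step 1: Compute V_q(n, t) = Σ_{j=0}^3 C(n, j) (q−1)^j.
  j = 0: C(7,0)·(2)^0 = 1·1 = 1.
  j = 1: C(7,1)·(2)^1 = 7·2 = 14.
  j = 2: C(7,2)·(2)^2 = 21·4 = 84.
  j = 3: C(7,3)·(2)^3 = 35·8 = 280.
  V_q(n, t) = 1 + 14 + 84 + 280 = 379.
Step 2: q^n = 3^7 = 2187.
Step 3: Hamming bound ⌊q^n / V_q(n,t)⌋ = ⌊2187/379⌋ = 5.
Step 4: Compare |C| = 3 to 5: satisfied.
The claimed |C| lies below the Hamming bound.


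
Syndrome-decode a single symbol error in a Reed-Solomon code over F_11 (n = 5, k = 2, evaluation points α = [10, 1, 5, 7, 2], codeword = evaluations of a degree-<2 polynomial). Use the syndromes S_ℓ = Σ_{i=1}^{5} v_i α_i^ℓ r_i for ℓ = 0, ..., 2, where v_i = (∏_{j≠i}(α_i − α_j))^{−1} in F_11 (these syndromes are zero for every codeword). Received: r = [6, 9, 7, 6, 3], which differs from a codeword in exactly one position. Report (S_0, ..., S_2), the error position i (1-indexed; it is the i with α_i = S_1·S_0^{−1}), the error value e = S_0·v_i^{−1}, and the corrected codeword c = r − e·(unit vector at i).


S = (9, 2, 9), error at position 1, error magnitude e = 7, c = [10, 9, 7, 6, 3].

Step 1: column multipliers v_i = (∏_{j≠i}(α_i − α_j))^{−1} mod 11.
  i = 1 (α = 10): (10−1)(10−5)(10−7)(10−2) = 9·5·3·8 = 1080 ≡ 2, so v_1 = 2^{−1} = 6 (mod 11).
  i = 2 (α = 1): (1−10)(1−5)(1−7)(1−2) = (−9)·(−4)·(−6)·(−1) = 216 ≡ 7, so v_2 = 7^{−1} = 8 (mod 11).
  i = 3 (α = 5): (5−10)(5−1)(5−7)(5−2) = (−5)·4·(−2)·3 = 120 ≡ 10, so v_3 = 10^{−1} = 10 (mod 11).
  i = 4 (α = 7): (7−10)(7−1)(7−5)(7−2) = (−3)·6·2·5 = −180 ≡ 7, so v_4 = 7^{−1} = 8 (mod 11).
  i = 5 (α = 2): (2−10)(2−1)(2−5)(2−7) = (−8)·1·(−3)·(−5) = −120 ≡ 1, so v_5 = 1^{−1} = 1 (mod 11).
  v = [6, 8, 10, 8, 1].
Step 2: syndromes of r = [6, 9, 7, 6, 3] (all sums mod 11).
  S_0 = Σ v_i r_i = 6·6 + 8·9 + 10·7 + 8·6 + 1·3 = 229 ≡ 9.
  S_1 = Σ v_i α_i r_i = 6·10·6 + 8·1·9 + 10·5·7 + 8·7·6 + 1·2·3 = 1124 ≡ 2.
  α_i^2 mod 11 = [1, 1, 3, 5, 4].
  S_2 = Σ v_i α_i^2 r_i = 6·1·6 + 8·1·9 + 10·3·7 + 8·5·6 + 1·4·3 = 570 ≡ 9.
  S = (9, 2, 9) ≠ 0, so r is not a codeword (an error is present).
Step 3: locate the error. For a single error e at position i, S_ℓ = v_i·e·α_i^ℓ, so α_err = S_1/S_0.
  S_0^{−1} = 9^{−1} = 5 (mod 11), so α_err = 2·5 = 10 ≡ 10 = α_1. Error position i = 1.
  Consistency check: S_2/S_1 = 9·6 = 54 ≡ 10 = α_err ✓ (single-error assumption holds).
Step 4: error magnitude e = S_0/v_1 = S_0·∏_{j≠1}(α_1 − α_j) = 9·2 = 18 ≡ 7 (mod 11).
Step 5: correct position 1: c_1 = r_1 − e = 6 − 7 ≡ 10 (mod 11). Hence c = [10, 9, 7, 6, 3].
  Check: interpolating c through the α_i gives m(x) = 4 + 5·x (degree < 2) with m(α_i) = c_i for every i, so c is indeed a codeword.


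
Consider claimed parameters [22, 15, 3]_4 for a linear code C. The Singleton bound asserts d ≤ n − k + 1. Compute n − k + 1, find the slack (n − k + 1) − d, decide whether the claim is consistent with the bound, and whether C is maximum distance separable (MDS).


Singleton RHS = n − k + 1 = 8, slack = 5, bound satisfied, not MDS.

Singleton bound: d ≤ n − k + 1.
Here n = 22, k = 15, so n − k + 1 = 8.
Given d = 3, check d ≤ 8: YES.
Slack = (n − k + 1) − d = 5.
The code is NOT MDS (slack = 5 > 0).
Description: the claimed parameters are [22, 15, 3]_4; such a code would be non-MDS.


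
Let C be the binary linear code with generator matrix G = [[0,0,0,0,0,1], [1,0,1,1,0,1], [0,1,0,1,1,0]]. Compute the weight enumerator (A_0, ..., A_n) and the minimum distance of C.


Weight distribution: A_0 = 1, A_1 = 1, A_3 = 2, A_4 = 3, A_5 = 1. Minimum distance d = 1.

Enumerate all 2^3 = 8 messages m ∈ F_2^3.
For each, compute codeword c = mG in F_2^6, then tally its weight.
  m = 000 → c = 000000, weight = 0.
  m = 100 → c = 000001, weight = 1.
  m = 010 → c = 101101, weight = 4.
  m = 110 → c = 101100, weight = 3.
  m = 001 → c = 010110, weight = 3.
  m = 101 → c = 010111, weight = 4.
  m = 011 → c = 111011, weight = 5.
  m = 111 → c = 111010, weight = 4.
Tally weights:
  weight 0: 1 codewords.
  weight 1: 1 codewords.
  weight 3: 2 codewords.
  weight 4: 3 codewords.
  weight 5: 1 codewords.
Minimum distance d = smallest w > 0 with A_w > 0 = 1.
Sanity: Σ A_w = 8 = 2^3 = 8 ✓.


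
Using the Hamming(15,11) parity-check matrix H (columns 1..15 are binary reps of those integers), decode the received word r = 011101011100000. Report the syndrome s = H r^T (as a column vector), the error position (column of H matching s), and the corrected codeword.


s = (1, 0, 0, 0)^T, error position = 8, corrected codeword c = 011101001100000

Compute s = H r^T mod 2 one row at a time:
  s_1 = 1 + 1 + 1 + 0 + 0 + 0 + 0 + 0 = 3 ≡ 1 (mod 2).
  s_2 = 1 + 0 + 1 + 0 + 0 + 0 + 0 + 0 = 2 ≡ 0 (mod 2).
  s_3 = 1 + 1 + 1 + 0 + 1 + 0 + 0 + 0 = 4 ≡ 0 (mod 2).
  s_4 = 0 + 1 + 0 + 0 + 1 + 0 + 0 + 0 = 2 ≡ 0 (mod 2).
s = (1, 0, 0, 0)^T — this equals column 8 of H (binary 1000), so error is at position 8.
Correct: flip bit 8 of r = 011101011100000 to get c = 011101001100000.


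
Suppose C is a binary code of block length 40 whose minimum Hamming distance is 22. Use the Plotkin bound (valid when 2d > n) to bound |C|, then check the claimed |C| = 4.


Plotkin bound M ≤ 10; given |C| = 4 ≤ bound (satisfied).

Check applicability: 2d = 44, n = 40.
2d − n = 4 > 0, so Plotkin applies.
Compute d/(2d−n) = 22/4 ≈ 5.5000.
⌊d/(2d−n)⌋ = 5.
Plotkin bound: M ≤ 2·5 = 10.
Given |C| = 4, check: satisfied.
This |C| is below the Plotkin bound.


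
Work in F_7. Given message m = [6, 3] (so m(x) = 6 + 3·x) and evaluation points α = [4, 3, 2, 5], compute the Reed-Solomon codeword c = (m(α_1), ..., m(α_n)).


c = [4, 1, 5, 0]

Message polynomial: m(x) = 6 + 3·x (mod 7).
For each evaluation point α_i, compute m(α_i) mod 7:
  α_1 = 4: Horner steps 3 → 4, so m(4) = 4.
  α_2 = 3: Horner steps 3 → 1, so m(3) = 1.
  α_3 = 2: Horner steps 3 → 5, so m(2) = 5.
  α_4 = 5: Horner steps 3 → 0, so m(5) = 0.
Codeword c = [4, 1, 5, 0] ∈ F_7^4.


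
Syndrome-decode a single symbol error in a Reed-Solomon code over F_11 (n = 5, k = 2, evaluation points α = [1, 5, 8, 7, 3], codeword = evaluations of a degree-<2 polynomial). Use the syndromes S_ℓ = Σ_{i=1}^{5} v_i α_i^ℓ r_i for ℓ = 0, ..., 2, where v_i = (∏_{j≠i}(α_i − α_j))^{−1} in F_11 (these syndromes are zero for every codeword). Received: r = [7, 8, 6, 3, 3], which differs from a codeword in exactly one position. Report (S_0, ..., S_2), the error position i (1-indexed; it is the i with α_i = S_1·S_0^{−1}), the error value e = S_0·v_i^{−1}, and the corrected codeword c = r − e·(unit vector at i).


S = (7, 10, 8), error at position 5, error magnitude e = 1, c = [7, 8, 6, 3, 2].

Step 1: column multipliers v_i = (∏_{j≠i}(α_i − α_j))^{−1} mod 11.
  i = 1 (α = 1): (1−5)(1−8)(1−7)(1−3) = (−4)·(−7)·(−6)·(−2) = 336 ≡ 6, so v_1 = 6^{−1} = 2 (mod 11).
  i = 2 (α = 5): (5−1)(5−8)(5−7)(5−3) = 4·(−3)·(−2)·2 = 48 ≡ 4, so v_2 = 4^{−1} = 3 (mod 11).
  i = 3 (α = 8): (8−1)(8−5)(8−7)(8−3) = 7·3·1·5 = 105 ≡ 6, so v_3 = 6^{−1} = 2 (mod 11).
  i = 4 (α = 7): (7−1)(7−5)(7−8)(7−3) = 6·2·(−1)·4 = −48 ≡ 7, so v_4 = 7^{−1} = 8 (mod 11).
  i = 5 (α = 3): (3−1)(3−5)(3−8)(3−7) = 2·(−2)·(−5)·(−4) = −80 ≡ 8, so v_5 = 8^{−1} = 7 (mod 11).
  v = [2, 3, 2, 8, 7].
Step 2: syndromes of r = [7, 8, 6, 3, 3] (all sums mod 11).
  S_0 = Σ v_i r_i = 2·7 + 3·8 + 2·6 + 8·3 + 7·3 = 95 ≡ 7.
  S_1 = Σ v_i α_i r_i = 2·1·7 + 3·5·8 + 2·8·6 + 8·7·3 + 7·3·3 = 461 ≡ 10.
  α_i^2 mod 11 = [1, 3, 9, 5, 9].
  S_2 = Σ v_i α_i^2 r_i = 2·1·7 + 3·3·8 + 2·9·6 + 8·5·3 + 7·9·3 = 503 ≡ 8.
  S = (7, 10, 8) ≠ 0, so r is not a codeword (an error is present).
Step 3: locate the error. For a single error e at position i, S_ℓ = v_i·e·α_i^ℓ, so α_err = S_1/S_0.
  S_0^{−1} = 7^{−1} = 8 (mod 11), so α_err = 10·8 = 80 ≡ 3 = α_5. Error position i = 5.
  Consistency check: S_2/S_1 = 8·10 = 80 ≡ 3 = α_err ✓ (single-error assumption holds).
Step 4: error magnitude e = S_0/v_5 = S_0·∏_{j≠5}(α_5 − α_j) = 7·8 = 56 ≡ 1 (mod 11).
Step 5: correct position 5: c_5 = r_5 − e = 3 − 1 ≡ 2 (mod 11). Hence c = [7, 8, 6, 3, 2].
  Check: interpolating c through the α_i gives m(x) = 4 + 3·x (degree < 2) with m(α_i) = c_i for every i, so c is indeed a codeword.


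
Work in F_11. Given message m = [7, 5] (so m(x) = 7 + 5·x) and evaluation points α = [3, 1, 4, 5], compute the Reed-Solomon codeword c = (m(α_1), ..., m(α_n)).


c = [0, 1, 5, 10]

Message polynomial: m(x) = 7 + 5·x (mod 11).
For each evaluation point α_i, compute m(α_i) mod 11:
  α_1 = 3: Horner steps 5 → 0, so m(3) = 0.
  α_2 = 1: Horner steps 5 → 1, so m(1) = 1.
  α_3 = 4: Horner steps 5 → 5, so m(4) = 5.
  α_4 = 5: Horner steps 5 → 10, so m(5) = 10.
Codeword c = [0, 1, 5, 10] ∈ F_11^4.


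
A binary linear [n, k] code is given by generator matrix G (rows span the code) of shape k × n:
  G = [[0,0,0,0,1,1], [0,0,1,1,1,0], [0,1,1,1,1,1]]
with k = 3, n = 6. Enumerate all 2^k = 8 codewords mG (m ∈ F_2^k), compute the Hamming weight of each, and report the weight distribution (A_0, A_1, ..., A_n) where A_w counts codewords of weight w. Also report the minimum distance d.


Weight distribution: A_0 = 1, A_2 = 3, A_3 = 3, A_5 = 1. Minimum distance d = 2.

Enumerate all 2^3 = 8 messages m ∈ F_2^3.
For each, compute codeword c = mG in F_2^6, then tally its weight.
  m = 000 → c = 000000, weight = 0.
  m = 100 → c = 000011, weight = 2.
  m = 010 → c = 001110, weight = 3.
  m = 110 → c = 001101, weight = 3.
  m = 001 → c = 011111, weight = 5.
  m = 101 → c = 011100, weight = 3.
  m = 011 → c = 010001, weight = 2.
  m = 111 → c = 010010, weight = 2.
Tally weights:
  weight 0: 1 codewords.
  weight 2: 3 codewords.
  weight 3: 3 codewords.
  weight 5: 1 codewords.
Minimum distance d = smallest w > 0 with A_w > 0 = 2.
Sanity: Σ A_w = 8 = 2^3 = 8 ✓.


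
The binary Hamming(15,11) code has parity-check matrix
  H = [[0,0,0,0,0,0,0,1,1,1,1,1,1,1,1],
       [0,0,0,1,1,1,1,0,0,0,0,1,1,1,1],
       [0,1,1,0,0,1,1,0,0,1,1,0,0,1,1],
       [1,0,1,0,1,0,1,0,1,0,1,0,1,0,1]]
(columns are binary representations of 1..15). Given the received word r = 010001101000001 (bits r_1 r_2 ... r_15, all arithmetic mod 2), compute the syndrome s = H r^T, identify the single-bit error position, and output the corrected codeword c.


s = (0, 1, 0, 1)^T, error position = 5, corrected codeword c = 010011101000001

Compute s = H r^T mod 2 one row at a time:
  s_1 = 0 + 1 + 0 + 0 + 0 + 0 + 0 + 1 = 2 ≡ 0 (mod 2).
  s_2 = 0 + 0 + 1 + 1 + 0 + 0 + 0 + 1 = 3 ≡ 1 (mod 2).
  s_3 = 1 + 0 + 1 + 1 + 0 + 0 + 0 + 1 = 4 ≡ 0 (mod 2).
  s_4 = 0 + 0 + 0 + 1 + 1 + 0 + 0 + 1 = 3 ≡ 1 (mod 2).
s = (0, 1, 0, 1)^T — this equals column 5 of H (binary 0101), so error is at position 5.
Correct: flip bit 5 of r = 010001101000001 to get c = 010011101000001.


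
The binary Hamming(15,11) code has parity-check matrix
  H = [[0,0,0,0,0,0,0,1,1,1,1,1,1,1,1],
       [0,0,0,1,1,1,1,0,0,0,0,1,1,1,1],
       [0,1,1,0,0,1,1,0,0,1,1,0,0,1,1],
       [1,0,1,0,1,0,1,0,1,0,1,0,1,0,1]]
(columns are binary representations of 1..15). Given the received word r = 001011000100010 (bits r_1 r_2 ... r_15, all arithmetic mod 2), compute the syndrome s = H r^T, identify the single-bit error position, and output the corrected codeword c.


s = (0, 1, 0, 0)^T, error position = 4, corrected codeword c = 001111000100010

Compute s = H r^T mod 2 one row at a time:
  s_1 = 0 + 0 + 1 + 0 + 0 + 0 + 1 + 0 = 2 ≡ 0 (mod 2).
  s_2 = 0 + 1 + 1 + 0 + 0 + 0 + 1 + 0 = 3 ≡ 1 (mod 2).
  s_3 = 0 + 1 + 1 + 0 + 1 + 0 + 1 + 0 = 4 ≡ 0 (mod 2).
  s_4 = 0 + 1 + 1 + 0 + 0 + 0 + 0 + 0 = 2 ≡ 0 (mod 2).
s = (0, 1, 0, 0)^T — this equals column 4 of H (binary 0100), so error is at position 4.
Correct: flip bit 4 of r = 001011000100010 to get c = 001111000100010.


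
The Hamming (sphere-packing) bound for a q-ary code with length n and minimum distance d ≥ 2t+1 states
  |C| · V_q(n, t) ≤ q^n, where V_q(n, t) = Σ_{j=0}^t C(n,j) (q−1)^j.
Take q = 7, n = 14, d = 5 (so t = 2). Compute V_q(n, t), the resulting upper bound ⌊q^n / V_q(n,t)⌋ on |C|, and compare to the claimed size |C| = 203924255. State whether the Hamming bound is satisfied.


V_q(n, t) = 3361, q^n = 678223072849, Hamming bound = 201792047, |C| = 203924255 > bound (violated).

Step 1: Compute V_q(n, t) = Σ_{j=0}^2 C(n, j) (q−1)^j.
  j = 0: C(14,0)·(6)^0 = 1·1 = 1.
  j = 1: C(14,1)·(6)^1 = 14·6 = 84.
  j = 2: C(14,2)·(6)^2 = 91·36 = 3276.
  V_q(n, t) = 1 + 84 + 3276 = 3361.
Step 2: q^n = 7^14 = 678223072849.
Step 3: Hamming bound ⌊q^n / V_q(n,t)⌋ = ⌊678223072849/3361⌋ = 201792047.
Step 4: Compare |C| = 203924255 to 201792047: violated.
The claimed |C| lies above the Hamming bound, so no 7-ary code of length 14 with d ≥ 5 can have 203924255 codewords.


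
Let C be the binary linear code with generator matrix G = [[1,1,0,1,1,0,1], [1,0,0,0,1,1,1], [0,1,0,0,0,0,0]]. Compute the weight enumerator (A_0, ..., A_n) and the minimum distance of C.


Weight distribution: A_0 = 1, A_1 = 1, A_2 = 1, A_3 = 1, A_4 = 2, A_5 = 2. Minimum distance d = 1.

Enumerate all 2^3 = 8 messages m ∈ F_2^3.
For each, compute codeword c = mG in F_2^7, then tally its weight.
  m = 000 → c = 0000000, weight = 0.
  m = 100 → c = 1101101, weight = 5.
  m = 010 → c = 1000111, weight = 4.
  m = 110 → c = 0101010, weight = 3.
  m = 001 → c = 0100000, weight = 1.
  m = 101 → c = 1001101, weight = 4.
  m = 011 → c = 1100111, weight = 5.
  m = 111 → c = 0001010, weight = 2.
Tally weights:
  weight 0: 1 codewords.
  weight 1: 1 codewords.
  weight 2: 1 codewords.
  weight 3: 1 codewords.
  weight 4: 2 codewords.
  weight 5: 2 codewords.
Minimum distance d = smallest w > 0 with A_w > 0 = 1.
Sanity: Σ A_w = 8 = 2^3 = 8 ✓.


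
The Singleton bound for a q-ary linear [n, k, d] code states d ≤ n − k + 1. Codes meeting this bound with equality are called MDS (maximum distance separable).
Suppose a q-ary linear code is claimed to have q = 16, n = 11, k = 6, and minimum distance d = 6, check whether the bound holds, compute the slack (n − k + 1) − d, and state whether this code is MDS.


Singleton RHS = n − k + 1 = 6, slack = 0, bound satisfied, MDS.

Singleton bound: d ≤ n − k + 1.
Here n = 11, k = 6, so n − k + 1 = 6.
Given d = 6, check d ≤ 6: YES.
Slack = (n − k + 1) − d = 0.
The code is MDS (slack = 0).
Description: the claimed parameters are [11, 6, 6]_16; such a code would be MDS (meets Singleton bound).


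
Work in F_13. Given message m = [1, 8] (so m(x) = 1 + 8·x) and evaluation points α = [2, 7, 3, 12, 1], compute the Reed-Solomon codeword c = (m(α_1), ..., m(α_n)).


c = [4, 5, 12, 6, 9]

Message polynomial: m(x) = 1 + 8·x (mod 13).
For each evaluation point α_i, compute m(α_i) mod 13:
  α_1 = 2: Horner steps 8 → 4, so m(2) = 4.
  α_2 = 7: Horner steps 8 → 5, so m(7) = 5.
  α_3 = 3: Horner steps 8 → 12, so m(3) = 12.
  α_4 = 12: Horner steps 8 → 6, so m(12) = 6.
  α_5 = 1: Horner steps 8 → 9, so m(1) = 9.
Codeword c = [4, 5, 12, 6, 9] ∈ F_13^5.
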